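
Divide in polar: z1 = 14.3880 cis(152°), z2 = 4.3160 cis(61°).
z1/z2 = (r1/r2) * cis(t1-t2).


r = 14.3880 / 4.3160 = 3.3336
theta = 152° - 61° = 91° = 91° (mod 360)

3.3336 cis(91°)


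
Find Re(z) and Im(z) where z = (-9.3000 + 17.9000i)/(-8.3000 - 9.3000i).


Multiply by conjugate: (-9.3000 + 17.9000i)(-8.3000 + 9.3000i) / ((-8.3)^2 + (-9.3)^2)
Numerator real = -9.3*(-8.3) + 17.9*(-9.3) = -89.28
Numerator imag = 17.9*(-8.3) - (-9.3)*(-9.3) = -235.06
Denominator = 155.38
Re(z) = -89.28/155.38 = -0.5746
Im(z) = -235.06/155.38 = -1.5128

Re(z) = -0.5746, Im(z) = -1.5128


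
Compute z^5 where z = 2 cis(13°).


r^5 = 2^5 = 32
n*theta = 5*13° = 65° = 65° (mod 360)
a = 32*cos(65°) = 13.5238
b = 32*sin(65°) = 29.0018

32 cis(65°) = 13.5238 + 29.0018i


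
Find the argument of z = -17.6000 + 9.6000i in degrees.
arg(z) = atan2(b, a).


Re = -17.6, Im = 9.6
arg = atan2(9.6, -17.6) = 151.3895 degrees

arg(z) = 151.3895 degrees


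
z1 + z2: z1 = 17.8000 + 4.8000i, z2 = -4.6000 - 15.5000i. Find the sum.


Real: 17.8 - 4.6 = 13.2
Imag: 4.8 - 15.5 = -10.7

13.2000 - 10.7000i


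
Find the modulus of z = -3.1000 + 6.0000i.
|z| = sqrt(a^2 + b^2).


|z| = sqrt((-3.1)^2 + 6^2) = sqrt(9.61 + 36) = sqrt(45.61) = 6.7535

|z| = 6.7535


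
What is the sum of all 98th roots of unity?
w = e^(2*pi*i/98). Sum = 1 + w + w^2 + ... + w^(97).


The sum of all 98th roots of unity is 0.
Geometric series: (1 - w^98)/(1 - w) = (1-1)/(1-w) = 0 since w^98 = 1, w ≠ 1.
Alternatively: coefficient of z^97 in z^98 - 1 is 0.

0


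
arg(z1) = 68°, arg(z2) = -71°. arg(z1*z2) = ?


arg(z1*z2) = 68° - 71° = -3°
Normalized to (-180°, 180°]: -3°

-3°


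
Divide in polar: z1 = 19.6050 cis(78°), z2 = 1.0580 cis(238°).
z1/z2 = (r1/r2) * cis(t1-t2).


r = 19.6050 / 1.0580 = 18.5302
theta = 78° - 238° = -160° = 200° (mod 360)

18.5302 cis(200°)


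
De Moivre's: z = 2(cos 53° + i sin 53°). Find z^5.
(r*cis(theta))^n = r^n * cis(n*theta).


r^5 = 2^5 = 32
n*theta = 5*53° = 265° = 265° (mod 360)
a = 32*cos(265°) = -2.7890
b = 32*sin(265°) = -31.8782

32 cis(265°) = -2.7890 - 31.8782i


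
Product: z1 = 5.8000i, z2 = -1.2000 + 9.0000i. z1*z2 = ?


Real = 0*(-1.2) - 5.8*9 = 0 - 52.2 = -52.2
Imag = 0*9 - (1.2)*5.8 = 0 - (6.96) = -6.96

-52.2000 - 6.9600i


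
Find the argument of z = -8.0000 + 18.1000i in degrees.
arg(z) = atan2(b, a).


Re = -8, Im = 18.1
arg = atan2(18.1, -8) = 113.8449 degrees

arg(z) = 113.8449 degrees


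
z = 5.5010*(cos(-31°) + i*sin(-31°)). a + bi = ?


a = 5.5010*cos(-31°) = 5.5010*0.85717 = 4.7153
b = 5.5010*sin(-31°) = 5.5010*(-0.51504) = -2.8332

4.7153 - 2.8332i


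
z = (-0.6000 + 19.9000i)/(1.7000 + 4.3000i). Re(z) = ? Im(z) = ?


Multiply by conjugate: (-0.6000 + 19.9000i)(1.7000 - 4.3000i) / (1.7^2 + 4.3^2)
Numerator real = -0.6*1.7 + 19.9*4.3 = 84.55
Numerator imag = 19.9*1.7 - (-0.6)*4.3 = 36.41
Denominator = 21.38
Re(z) = 84.55/21.38 = 3.9546
Im(z) = 36.41/21.38 = 1.7030

Re(z) = 3.9546, Im(z) = 1.7030


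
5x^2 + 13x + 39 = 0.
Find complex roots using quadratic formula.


disc = 13^2 - 4*5*39 = 169 - 780 = -611
sqrt(|disc|) = sqrt(611) = 24.7184
Real part = -13/(2*5) = -1.3000
Imag part = 24.7184/(2*5) = 2.4718

-1.3000 ± 2.4718i


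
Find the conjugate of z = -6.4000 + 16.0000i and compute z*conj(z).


z_bar = -6.4000 - 16.0000i
z*z_bar = (-6.4)^2 + 16^2 = 40.96 + 256 = 296.96

z_bar = -6.4000 - 16.0000i, z*z_bar = 296.96


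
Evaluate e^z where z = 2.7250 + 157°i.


e^2.7250 = 15.2564
cos(157°) = -0.920505
sin(157°) = 0.39073113
Real = 15.2564*(-0.920505) = -14.0436
Imag = 15.2564*0.39073113 = 5.9612

-14.0436 + 5.9612i


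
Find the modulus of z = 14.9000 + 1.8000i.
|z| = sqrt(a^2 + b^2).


|z| = sqrt(14.9^2 + 1.8^2) = sqrt(222.01 + 3.24) = sqrt(225.25) = 15.0083

|z| = 15.0083


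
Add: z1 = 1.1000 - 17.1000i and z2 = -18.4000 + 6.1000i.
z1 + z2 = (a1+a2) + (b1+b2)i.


Real: 1.1 - 18.4 = -17.3
Imag: -17.1 + 6.1 = -11

-17.3000 - 11.0000i


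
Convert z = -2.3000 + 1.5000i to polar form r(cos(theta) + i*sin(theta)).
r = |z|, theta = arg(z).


r = sqrt(5.29+2.25) = sqrt(7.54) = 2.7459
theta = atan2(1.5, -2.3) = 146.8887 degrees

r = 2.7459, theta = 146.8887 degrees


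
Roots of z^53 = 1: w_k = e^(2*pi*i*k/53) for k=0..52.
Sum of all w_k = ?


The sum of all 53th roots of unity is 0.
Geometric series: (1 - w^53)/(1 - w) = (1-1)/(1-w) = 0 since w^53 = 1, w ≠ 1.
Alternatively: coefficient of z^52 in z^53 - 1 is 0.

0


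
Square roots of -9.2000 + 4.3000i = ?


|z| = sqrt(84.64+18.49) = 10.1553
sqrt((|z|+a)/2) = sqrt((10.1553+(-9.2))/2) = sqrt(0.4776) = 0.6911
sqrt((|z|-a)/2) = sqrt((10.1553-(-9.2))/2) = sqrt(9.6776) = 3.1109

±(0.6911 + 3.1109i) i.e. 0.6911 + 3.1109i and -0.6911 - 3.1109i


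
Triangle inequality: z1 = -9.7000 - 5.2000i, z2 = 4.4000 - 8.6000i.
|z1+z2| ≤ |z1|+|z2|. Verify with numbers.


|z1| = sqrt((-9.7)^2 + (-5.2)^2) = sqrt(121.13) = 11.0059
|z2| = sqrt(4.4^2 + (-8.6)^2) = sqrt(93.32) = 9.6602
z1+z2 = -5.3000 - 13.8000i
|z1+z2| = sqrt(218.53) = 14.7828
|z1|+|z2| = 11.0059 + 9.6602 = 20.6661

|z1+z2| = 14.7828 ≤ |z1|+|z2| = 20.6661 (verified)


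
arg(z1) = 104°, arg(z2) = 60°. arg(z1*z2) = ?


arg(z1*z2) = 104° + 60° = 164°
Normalized to (-180°, 180°]: 164°

164°


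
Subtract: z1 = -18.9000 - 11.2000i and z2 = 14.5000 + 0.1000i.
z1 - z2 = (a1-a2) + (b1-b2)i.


Real: -18.9 - 14.5 = -33.4
Imag: -11.2 - 0.1 = -11.3

-33.4000 - 11.3000i


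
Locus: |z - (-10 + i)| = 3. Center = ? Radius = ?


|z - z0| = r is a circle with center z0 and radius r.
Center = (-10, 1), radius = 3

Circle with center (-10, 1) and radius 3


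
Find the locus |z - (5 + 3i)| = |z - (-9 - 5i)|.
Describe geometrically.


Equal distances means the locus is the perpendicular bisector of z1 and z2.
Midpoint = ((5+(-9))/2, (3+(-5))/2) = (-2.0000, -1.0000)

Perpendicular bisector through (-2.0000, -1.0000)


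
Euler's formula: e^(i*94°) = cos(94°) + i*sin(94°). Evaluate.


cos(94°) = -0.0698
sin(94°) = 0.9976

e^(i*94°) = -0.0698 + 0.9976i


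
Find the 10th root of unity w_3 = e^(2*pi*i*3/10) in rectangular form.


Angle = 360*3/10 = 108°
a = cos(108°) = -0.3090
b = sin(108°) = 0.9511

-0.3090 + 0.9511i


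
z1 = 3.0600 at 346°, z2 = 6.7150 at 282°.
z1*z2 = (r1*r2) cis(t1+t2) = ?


r = 3.0600 * 6.7150 = 20.5479
theta = 346° + 282° = 628° = 268° (mod 360)

20.5479 cis(268°)


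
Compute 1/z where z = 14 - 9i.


|z|^2 = 196+81 = 277
1/z = (14 + 9i)/277

1/z = 0.0505 + 0.0325i


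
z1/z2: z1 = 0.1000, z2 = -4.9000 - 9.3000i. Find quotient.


Conjugate of z2 = -4.9000 + 9.3000i
Numerator: (0.1000)(-4.9000 + 9.3000i) = -0.4900 + 0.9300i
Denominator: (-4.9)^2 + (-9.3)^2 = 110.5
Result = (-0.4900 + 0.9300i)/110.5

-0.0044 + 0.0084i


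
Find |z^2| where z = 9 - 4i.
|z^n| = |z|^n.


|z| = sqrt(81+16) = sqrt(97) = 9.8489
|z^2| = |z|^2 = (sqrt(97))^2 = 97

|z^2| = 97


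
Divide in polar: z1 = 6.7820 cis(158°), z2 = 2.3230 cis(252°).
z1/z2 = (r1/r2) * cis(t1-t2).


r = 6.7820 / 2.3230 = 2.9195
theta = 158° - 252° = -94° = 266° (mod 360)

2.9195 cis(266°)


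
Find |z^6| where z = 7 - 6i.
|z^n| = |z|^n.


|z| = sqrt(49+36) = sqrt(85) = 9.2195
|z^6| = |z|^6 = (sqrt(85))^6 = 85^3 = 614125

|z^6| = 614125


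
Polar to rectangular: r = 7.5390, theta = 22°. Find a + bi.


a = 7.5390*cos(22°) = 7.5390*0.92718 = 6.9900
b = 7.5390*sin(22°) = 7.5390*0.37461 = 2.8242

6.9900 + 2.8242i


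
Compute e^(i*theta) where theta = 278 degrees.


cos(278°) = 0.1392
sin(278°) = -0.9903

e^(i*278°) = 0.1392 - 0.9903i


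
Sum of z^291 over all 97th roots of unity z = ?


The roots are w_k = w^k with w = e^(2*pi*i/97), and (w^k)^291 = (w^291)^k.
So S = 1 + u + u^2 + ... + u^(96) with u = w^291.
291 = 3*97 + 0, so 291 is a multiple of 97 and u = (w^97)^3 = 1.
Every one of the 97 terms equals 1: S = 97

S = 97


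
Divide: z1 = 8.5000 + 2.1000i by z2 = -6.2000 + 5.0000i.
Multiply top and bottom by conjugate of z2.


Conjugate of z2 = -6.2000 - 5.0000i
Numerator: (8.5000 + 2.1000i)(-6.2000 - 5.0000i) = -42.2000 - 55.5200i
Denominator: (-6.2)^2 + 5^2 = 63.44
Result = (-42.2000 - 55.5200i)/63.44

-0.6652 - 0.8752i


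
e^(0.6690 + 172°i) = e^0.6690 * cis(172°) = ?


e^0.6690 = 1.9523
cos(172°) = -0.99027
sin(172°) = 0.13917
Real = 1.9523*(-0.99027) = -1.9333
Imag = 1.9523*0.13917 = 0.2717

-1.9333 + 0.2717i


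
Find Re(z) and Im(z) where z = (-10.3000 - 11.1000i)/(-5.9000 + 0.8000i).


Multiply by conjugate: (-10.3000 - 11.1000i)(-5.9000 - 0.8000i) / ((-5.9)^2 + 0.8^2)
Numerator real = -10.3*(-5.9) - (11.1)*0.8 = 51.89
Numerator imag = -11.1*(-5.9) - (-10.3)*0.8 = 73.73
Denominator = 35.45
Re(z) = 51.89/35.45 = 1.4638
Im(z) = 73.73/35.45 = 2.0798

Re(z) = 1.4638, Im(z) = 2.0798


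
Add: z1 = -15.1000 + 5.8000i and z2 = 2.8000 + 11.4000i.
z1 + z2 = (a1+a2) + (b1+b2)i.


Real: -15.1 + 2.8 = -12.3
Imag: 5.8 + 11.4 = 17.2

-12.3000 + 17.2000i


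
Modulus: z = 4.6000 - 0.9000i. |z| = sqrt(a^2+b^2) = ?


|z| = sqrt(4.6^2 + (-0.9)^2) = sqrt(21.16 + 0.81) = sqrt(21.97) = 4.6872

|z| = 4.6872


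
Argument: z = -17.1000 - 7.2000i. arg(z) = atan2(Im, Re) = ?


Re = -17.1, Im = -7.2
arg = atan2(-7.2, -17.1) = -157.1663 degrees

arg(z) = -157.1663 degrees


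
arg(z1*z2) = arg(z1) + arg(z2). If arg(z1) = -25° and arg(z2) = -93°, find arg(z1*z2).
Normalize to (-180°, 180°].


arg(z1*z2) = -25° - 93° = -118°
Normalized to (-180°, 180°]: -118°

-118°


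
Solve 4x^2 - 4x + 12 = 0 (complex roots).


disc = (-4)^2 - 4*4*12 = 16 - 192 = -176
sqrt(|disc|) = sqrt(176) = 13.2665
Real part = 4/(2*4) = 0.5000
Imag part = 13.2665/(2*4) = 1.6583

0.5000 ± 1.6583i


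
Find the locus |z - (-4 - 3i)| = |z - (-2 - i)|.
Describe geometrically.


Equal distances means the locus is the perpendicular bisector of z1 and z2.
Midpoint = ((-4+(-2))/2, (-3+(-1))/2) = (-3.0000, -2.0000)

Perpendicular bisector through (-3.0000, -2.0000)


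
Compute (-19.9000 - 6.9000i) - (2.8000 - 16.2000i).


Real: -19.9 - 2.8 = -22.7
Imag: -6.9 + 16.2 = 9.3

-22.7000 + 9.3000i


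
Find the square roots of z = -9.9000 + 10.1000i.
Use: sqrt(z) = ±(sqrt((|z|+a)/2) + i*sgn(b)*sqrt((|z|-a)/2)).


|z| = sqrt(98.01+102.01) = 14.1428
sqrt((|z|+a)/2) = sqrt((14.1428+(-9.9))/2) = sqrt(2.1214) = 1.4565
sqrt((|z|-a)/2) = sqrt((14.1428-(-9.9))/2) = sqrt(12.0214) = 3.4672

±(1.4565 + 3.4672i) i.e. 1.4565 + 3.4672i and -1.4565 - 3.4672i


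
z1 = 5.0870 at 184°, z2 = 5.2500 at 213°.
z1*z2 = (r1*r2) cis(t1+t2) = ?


r = 5.0870 * 5.2500 = 26.7067
theta = 184° + 213° = 397° = 37° (mod 360)

26.7067 cis(37°)


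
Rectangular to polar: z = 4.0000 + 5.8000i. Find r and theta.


r = sqrt(16+33.64) = sqrt(49.64) = 7.0456
theta = atan2(5.8, 4) = 55.4077 degrees

r = 7.0456, theta = 55.4077 degrees


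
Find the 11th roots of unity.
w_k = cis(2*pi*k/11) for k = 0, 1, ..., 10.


The 11th roots of unity are cis(360k/11°) for k=0..10
Angle step = 360/11 = 32.7273°
Primitive root: cis(32.7273°)
Primitive root = 0.8413 + 0.5406i

11 roots at angles: 0°, 32.7273°, 65.4545°, 98.1818°, 130.9091°, 163.6364°, 196.3636°, 229.0909°, 261.8182°, 294.5455°, 327.2727°


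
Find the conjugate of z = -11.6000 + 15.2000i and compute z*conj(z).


z_bar = -11.6000 - 15.2000i
z*z_bar = (-11.6)^2 + 15.2^2 = 134.56 + 231.04 = 365.6

z_bar = -11.6000 - 15.2000i, z*z_bar = 365.6


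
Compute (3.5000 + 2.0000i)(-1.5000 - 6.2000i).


Real = 3.5*(-1.5) - 2*(-6.2) = -5.25 - (-12.4) = 7.15
Imag = 3.5*(-6.2) - (1.5)*2 = -21.7 - (3) = -24.7

7.1500 - 24.7000i


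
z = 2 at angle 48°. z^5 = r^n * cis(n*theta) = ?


r^5 = 2^5 = 32
n*theta = 5*48° = 240° = 240° (mod 360)
a = 32*cos(240°) = -16.0000
b = 32*sin(240°) = -27.7128

32 cis(240°) = -16.0000 - 27.7128i


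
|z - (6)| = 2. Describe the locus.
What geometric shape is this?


|z - z0| = r is a circle with center z0 and radius r.
Center = (6, 0), radius = 2

Circle with center (6, 0) and radius 2


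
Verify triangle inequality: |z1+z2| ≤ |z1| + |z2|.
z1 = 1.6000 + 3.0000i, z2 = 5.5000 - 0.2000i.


|z1| = sqrt(1.6^2 + 3^2) = sqrt(11.56) = 3.4000
|z2| = sqrt(5.5^2 + (-0.2)^2) = sqrt(30.29) = 5.5036
z1+z2 = 7.1000 + 2.8000i
|z1+z2| = sqrt(58.25) = 7.6322
|z1|+|z2| = 3.4000 + 5.5036 = 8.9036

|z1+z2| = 7.6322 ≤ |z1|+|z2| = 8.9036 (verified)


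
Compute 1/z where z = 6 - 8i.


|z|^2 = 36+64 = 100
1/z = (6 + 8i)/100

1/z = 0.0600 + 0.0800i


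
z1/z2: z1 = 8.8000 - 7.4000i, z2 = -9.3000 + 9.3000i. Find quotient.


Conjugate of z2 = -9.3000 - 9.3000i
Numerator: (8.8000 - 7.4000i)(-9.3000 - 9.3000i) = -150.6600 - 13.0200i
Denominator: (-9.3)^2 + 9.3^2 = 172.98
Result = (-150.6600 - 13.0200i)/172.98

-0.8710 - 0.0753i


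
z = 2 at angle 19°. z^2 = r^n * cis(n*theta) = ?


r^2 = 2^2 = 4
n*theta = 2*19° = 38° = 38° (mod 360)
a = 4*cos(38°) = 3.1520
b = 4*sin(38°) = 2.4626

4 cis(38°) = 3.1520 + 2.4626i


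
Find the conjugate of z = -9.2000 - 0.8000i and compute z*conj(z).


z_bar = -9.2000 + 0.8000i
z*z_bar = (-9.2)^2 + (-0.8)^2 = 84.64 + 0.64 = 85.28

z_bar = -9.2000 + 0.8000i, z*z_bar = 85.28


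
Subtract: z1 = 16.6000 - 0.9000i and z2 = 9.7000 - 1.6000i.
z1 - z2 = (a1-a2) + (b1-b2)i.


Real: 16.6 - 9.7 = 6.9
Imag: -0.9 + 1.6 = 0.7

6.9000 + 0.7000i


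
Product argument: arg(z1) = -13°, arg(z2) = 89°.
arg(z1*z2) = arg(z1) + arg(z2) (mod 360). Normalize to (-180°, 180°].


arg(z1*z2) = -13° + 89° = 76°
Normalized to (-180°, 180°]: 76°

76°


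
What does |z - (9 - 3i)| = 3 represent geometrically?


|z - z0| = r is a circle with center z0 and radius r.
Center = (9, -3), radius = 3

Circle with center (9, -3) and radius 3


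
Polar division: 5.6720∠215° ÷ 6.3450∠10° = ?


r = 5.6720 / 6.3450 = 0.8939
theta = 215° - 10° = 205° = 205° (mod 360)

0.8939 cis(205°)


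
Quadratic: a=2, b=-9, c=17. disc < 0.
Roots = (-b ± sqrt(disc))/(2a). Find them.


disc = (-9)^2 - 4*2*17 = 81 - 136 = -55
sqrt(|disc|) = sqrt(55) = 7.4162
Real part = 9/(2*2) = 2.2500
Imag part = 7.4162/(2*2) = 1.8540

2.2500 ± 1.8540i


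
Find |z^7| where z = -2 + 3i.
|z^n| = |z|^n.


|z| = sqrt(4+9) = sqrt(13) = 3.6056
|z^7| = |z|^7 = (sqrt(13))^7 = 13^3 * sqrt(13) = 2197*sqrt(13)

|z^7| = 2197*sqrt(13) ≈ 7921.3962


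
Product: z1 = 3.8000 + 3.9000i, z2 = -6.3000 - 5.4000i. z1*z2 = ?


Real = 3.8*(-6.3) - 3.9*(-5.4) = -23.94 - (-21.06) = -2.88
Imag = 3.8*(-5.4) - (6.3)*3.9 = -20.52 - (24.57) = -45.09

-2.8800 - 45.0900i


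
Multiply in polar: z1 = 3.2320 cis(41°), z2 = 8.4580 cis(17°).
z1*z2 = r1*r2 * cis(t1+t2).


r = 3.2320 * 8.4580 = 27.3363
theta = 41° + 17° = 58° = 58° (mod 360)

27.3363 cis(58°)


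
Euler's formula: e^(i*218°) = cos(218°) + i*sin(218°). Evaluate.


cos(218°) = -0.7880
sin(218°) = -0.6157

e^(i*218°) = -0.7880 - 0.6157i


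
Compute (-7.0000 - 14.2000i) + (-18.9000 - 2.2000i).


Real: -7 - 18.9 = -25.9
Imag: -14.2 - 2.2 = -16.4

-25.9000 - 16.4000i


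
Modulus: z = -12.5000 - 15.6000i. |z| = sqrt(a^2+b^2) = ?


|z| = sqrt((-12.5)^2 + (-15.6)^2) = sqrt(156.25 + 243.36) = sqrt(399.61) = 19.9902

|z| = 19.9902


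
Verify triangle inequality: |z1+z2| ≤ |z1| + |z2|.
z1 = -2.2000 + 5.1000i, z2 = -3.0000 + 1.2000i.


|z1| = sqrt((-2.2)^2 + 5.1^2) = sqrt(30.85) = 5.5543
|z2| = sqrt((-3)^2 + 1.2^2) = sqrt(10.44) = 3.2311
z1+z2 = -5.2000 + 6.3000i
|z1+z2| = sqrt(66.73) = 8.1688
|z1|+|z2| = 5.5543 + 3.2311 = 8.7854

|z1+z2| = 8.1688 ≤ |z1|+|z2| = 8.7854 (verified)


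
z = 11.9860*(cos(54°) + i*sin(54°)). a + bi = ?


a = 11.9860*cos(54°) = 11.9860*0.587785 = 7.0452
b = 11.9860*sin(54°) = 11.9860*0.80902 = 9.6969

7.0452 + 9.6969i


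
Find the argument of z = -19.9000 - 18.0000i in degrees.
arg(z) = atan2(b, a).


Re = -19.9, Im = -18
arg = atan2(-18, -19.9) = -137.8699 degrees

arg(z) = -137.8699 degrees


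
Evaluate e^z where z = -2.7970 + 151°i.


e^-2.7970 = 0.06099
cos(151°) = -0.8746
sin(151°) = 0.4848
Real = 0.06099*(-0.8746) = -0.0533
Imag = 0.06099*0.4848 = 0.0296

-0.0533 + 0.0296i


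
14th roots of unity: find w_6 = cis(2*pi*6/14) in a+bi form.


Angle = 360*6/14 = 154.2857°
a = cos(154.2857°) = -0.9010
b = sin(154.2857°) = 0.4339

-0.9010 + 0.4339i


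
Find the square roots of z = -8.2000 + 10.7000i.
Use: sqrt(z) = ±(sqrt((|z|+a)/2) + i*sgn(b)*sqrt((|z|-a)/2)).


|z| = sqrt(67.24+114.49) = 13.4807
sqrt((|z|+a)/2) = sqrt((13.4807+(-8.2))/2) = sqrt(2.6404) = 1.6249
sqrt((|z|-a)/2) = sqrt((13.4807-(-8.2))/2) = sqrt(10.8404) = 3.2925

±(1.6249 + 3.2925i) i.e. 1.6249 + 3.2925i and -1.6249 - 3.2925i


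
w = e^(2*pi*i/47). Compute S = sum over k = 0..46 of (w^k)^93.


The roots are w_k = w^k with w = e^(2*pi*i/47), and (w^k)^93 = (w^93)^k.
So S = 1 + u + u^2 + ... + u^(46) with u = w^93.
93 = 1*47 + 46, so 93 is not a multiple of 47: u = (w^47)^1 * w^46 = w^46 ≠ 1 (w is a primitive 47th root), while u^47 = (w^47)^93 = 1.
Geometric series: S = (1 - u^47)/(1 - u) = (1 - 1)/(1 - u) = 0

S = 0


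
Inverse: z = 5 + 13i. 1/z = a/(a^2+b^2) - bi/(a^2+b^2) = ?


|z|^2 = 25+169 = 194
1/z = (5 - 13i)/194

1/z = 0.0258 - 0.0670i


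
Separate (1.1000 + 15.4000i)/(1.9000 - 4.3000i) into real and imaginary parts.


Multiply by conjugate: (1.1000 + 15.4000i)(1.9000 + 4.3000i) / (1.9^2 + (-4.3)^2)
Numerator real = 1.1*1.9 + 15.4*(-4.3) = -64.13
Numerator imag = 15.4*1.9 - 1.1*(-4.3) = 33.99
Denominator = 22.1
Re(z) = -64.13/22.1 = -2.9018
Im(z) = 33.99/22.1 = 1.5380

Re(z) = -2.9018, Im(z) = 1.5380


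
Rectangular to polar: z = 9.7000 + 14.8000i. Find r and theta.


r = sqrt(94.09+219.04) = sqrt(313.13) = 17.6955
theta = atan2(14.8, 9.7) = 56.7589 degrees

r = 17.6955, theta = 56.7589 degrees


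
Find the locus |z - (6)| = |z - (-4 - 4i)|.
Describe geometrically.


Equal distances means the locus is the perpendicular bisector of z1 and z2.
Midpoint = ((6+(-4))/2, (0+(-4))/2) = (1.0000, -2.0000)

Perpendicular bisector through (1.0000, -2.0000)


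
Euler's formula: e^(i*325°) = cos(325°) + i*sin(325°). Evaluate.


cos(325°) = 0.8192
sin(325°) = -0.5736

e^(i*325°) = 0.8192 - 0.5736i


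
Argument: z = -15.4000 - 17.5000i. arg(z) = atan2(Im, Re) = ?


Re = -15.4, Im = -17.5
arg = atan2(-17.5, -15.4) = -131.3478 degrees

arg(z) = -131.3478 degrees


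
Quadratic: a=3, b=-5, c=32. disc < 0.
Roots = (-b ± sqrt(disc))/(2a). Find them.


disc = (-5)^2 - 4*3*32 = 25 - 384 = -359
sqrt(|disc|) = sqrt(359) = 18.9473
Real part = 5/(2*3) = 0.8333
Imag part = 18.9473/(2*3) = 3.1579

0.8333 ± 3.1579i


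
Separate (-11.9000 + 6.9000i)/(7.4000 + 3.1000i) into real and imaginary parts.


Multiply by conjugate: (-11.9000 + 6.9000i)(7.4000 - 3.1000i) / (7.4^2 + 3.1^2)
Numerator real = -11.9*7.4 + 6.9*3.1 = -66.67
Numerator imag = 6.9*7.4 - (-11.9)*3.1 = 87.95
Denominator = 64.37
Re(z) = -66.67/64.37 = -1.0357
Im(z) = 87.95/64.37 = 1.3663

Re(z) = -1.0357, Im(z) = 1.3663


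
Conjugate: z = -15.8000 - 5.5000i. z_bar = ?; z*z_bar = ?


z_bar = -15.8000 + 5.5000i
z*z_bar = (-15.8)^2 + (-5.5)^2 = 249.64 + 30.25 = 279.89

z_bar = -15.8000 + 5.5000i, z*z_bar = 279.89


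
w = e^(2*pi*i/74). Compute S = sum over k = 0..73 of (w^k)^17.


The roots are w_k = w^k with w = e^(2*pi*i/74), and (w^k)^17 = (w^17)^k.
So S = 1 + u + u^2 + ... + u^(73) with u = w^17.
17 = 0*74 + 17, so 17 is not a multiple of 74: u = w^17 ≠ 1 (w is a primitive 74th root), while u^74 = (w^74)^17 = 1.
Geometric series: S = (1 - u^74)/(1 - u) = (1 - 1)/(1 - u) = 0

S = 0


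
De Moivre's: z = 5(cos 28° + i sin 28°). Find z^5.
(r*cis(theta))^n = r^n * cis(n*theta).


r^5 = 5^5 = 3125
n*theta = 5*28° = 140° = 140° (mod 360)
a = 3125*cos(140°) = -2393.8889
b = 3125*sin(140°) = 2008.7113

3125 cis(140°) = -2393.8889 + 2008.7113i


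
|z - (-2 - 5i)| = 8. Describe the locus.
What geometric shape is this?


|z - z0| = r is a circle with center z0 and radius r.
Center = (-2, -5), radius = 8

Circle with center (-2, -5) and radius 8


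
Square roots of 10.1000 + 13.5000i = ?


|z| = sqrt(102.01+182.25) = 16.8600
sqrt((|z|+a)/2) = sqrt((16.8600+10.1)/2) = sqrt(13.4800) = 3.6715
sqrt((|z|-a)/2) = sqrt((16.8600-10.1)/2) = sqrt(3.3800) = 1.8385

±(3.6715 + 1.8385i) i.e. 3.6715 + 1.8385i and -3.6715 - 1.8385i


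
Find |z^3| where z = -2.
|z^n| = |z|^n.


|z| = sqrt(4+0) = sqrt(4) = 2
|z^3| = |z|^3 = 2^3 = 8

|z^3| = 8


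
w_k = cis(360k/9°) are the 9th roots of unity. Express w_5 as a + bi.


Angle = 360*5/9 = 200°
a = cos(200°) = -0.9397
b = sin(200°) = -0.3420

-0.9397 - 0.3420i


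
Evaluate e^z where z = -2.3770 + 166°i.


e^-2.3770 = 0.09283
cos(166°) = -0.9703
sin(166°) = 0.2419
Real = 0.09283*(-0.9703) = -0.0901
Imag = 0.09283*0.2419 = 0.0225

-0.0901 + 0.0225i


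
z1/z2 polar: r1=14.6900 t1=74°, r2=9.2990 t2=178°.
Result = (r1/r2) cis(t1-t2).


r = 14.6900 / 9.2990 = 1.5797
theta = 74° - 178° = -104° = 256° (mod 360)

1.5797 cis(256°)


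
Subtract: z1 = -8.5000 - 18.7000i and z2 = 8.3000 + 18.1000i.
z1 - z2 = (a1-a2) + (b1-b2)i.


Real: -8.5 - 8.3 = -16.8
Imag: -18.7 - 18.1 = -36.8

-16.8000 - 36.8000i


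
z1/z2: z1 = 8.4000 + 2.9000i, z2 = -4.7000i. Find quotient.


Conjugate of z2 = 4.7000i
Numerator: (8.4000 + 2.9000i)(4.7000i) = -13.6300 + 39.4800i
Denominator: 0^2 + (-4.7)^2 = 22.09
Result = (-13.6300 + 39.4800i)/22.09

-0.6170 + 1.7872i


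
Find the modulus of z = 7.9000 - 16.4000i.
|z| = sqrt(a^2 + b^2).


|z| = sqrt(7.9^2 + (-16.4)^2) = sqrt(62.41 + 268.96) = sqrt(331.37) = 18.2036

|z| = 18.2036


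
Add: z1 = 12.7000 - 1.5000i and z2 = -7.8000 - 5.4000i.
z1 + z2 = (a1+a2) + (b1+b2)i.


Real: 12.7 - 7.8 = 4.9
Imag: -1.5 - 5.4 = -6.9

4.9000 - 6.9000i


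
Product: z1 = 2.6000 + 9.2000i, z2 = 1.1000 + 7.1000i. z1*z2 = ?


Real = 2.6*1.1 - 9.2*7.1 = 2.86 - 65.32 = -62.46
Imag = 2.6*7.1 + 1.1*9.2 = 18.46 + 10.12 = 28.58

-62.4600 + 28.5800i


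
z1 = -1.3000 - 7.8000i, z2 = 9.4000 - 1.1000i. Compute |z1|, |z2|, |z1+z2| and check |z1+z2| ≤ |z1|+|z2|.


|z1| = sqrt((-1.3)^2 + (-7.8)^2) = sqrt(62.53) = 7.9076
|z2| = sqrt(9.4^2 + (-1.1)^2) = sqrt(89.57) = 9.4641
z1+z2 = 8.1000 - 8.9000i
|z1+z2| = sqrt(144.82) = 12.0341
|z1|+|z2| = 7.9076 + 9.4641 = 17.3717

|z1+z2| = 12.0341 ≤ |z1|+|z2| = 17.3717 (verified)


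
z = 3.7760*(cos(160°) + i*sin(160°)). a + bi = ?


a = 3.7760*cos(160°) = 3.7760*(-0.9397) = -3.5483
b = 3.7760*sin(160°) = 3.7760*0.34202 = 1.2915

-3.5483 + 1.2915i


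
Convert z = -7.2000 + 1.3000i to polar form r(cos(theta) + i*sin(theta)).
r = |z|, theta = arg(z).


r = sqrt(51.84+1.69) = sqrt(53.53) = 7.3164
theta = atan2(1.3, -7.2) = 169.7652 degrees

r = 7.3164, theta = 169.7652 degrees


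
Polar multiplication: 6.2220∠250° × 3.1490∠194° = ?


r = 6.2220 * 3.1490 = 19.5931
theta = 250° + 194° = 444° = 84° (mod 360)

19.5931 cis(84°)


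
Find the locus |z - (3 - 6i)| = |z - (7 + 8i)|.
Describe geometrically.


Equal distances means the locus is the perpendicular bisector of z1 and z2.
Midpoint = ((3+7)/2, (-6+8)/2) = (5.0000, 1.0000)

Perpendicular bisector through (5.0000, 1.0000)


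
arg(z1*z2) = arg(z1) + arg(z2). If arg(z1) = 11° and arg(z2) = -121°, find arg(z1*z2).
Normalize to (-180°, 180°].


arg(z1*z2) = 11° - 121° = -110°
Normalized to (-180°, 180°]: -110°

-110°


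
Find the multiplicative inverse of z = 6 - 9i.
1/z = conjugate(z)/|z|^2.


|z|^2 = 36+81 = 117
1/z = (6 + 9i)/117

1/z = 0.0513 + 0.0769i


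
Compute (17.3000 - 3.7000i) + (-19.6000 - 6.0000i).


Real: 17.3 - 19.6 = -2.3
Imag: -3.7 - 6 = -9.7

-2.3000 - 9.7000i


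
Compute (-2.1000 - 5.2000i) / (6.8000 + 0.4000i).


Conjugate of z2 = 6.8000 - 0.4000i
Numerator: (-2.1000 - 5.2000i)(6.8000 - 0.4000i) = -16.3600 - 34.5200i
Denominator: 6.8^2 + 0.4^2 = 46.4
Result = (-16.3600 - 34.5200i)/46.4

-0.3526 - 0.7440i


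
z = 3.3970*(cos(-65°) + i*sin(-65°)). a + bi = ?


a = 3.3970*cos(-65°) = 3.3970*0.4226 = 1.4356
b = 3.3970*sin(-65°) = 3.3970*(-0.9063) = -3.0787

1.4356 - 3.0787i


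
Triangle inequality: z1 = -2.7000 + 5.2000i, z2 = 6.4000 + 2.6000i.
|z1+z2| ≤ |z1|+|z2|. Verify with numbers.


|z1| = sqrt((-2.7)^2 + 5.2^2) = sqrt(34.33) = 5.8592
|z2| = sqrt(6.4^2 + 2.6^2) = sqrt(47.72) = 6.9080
z1+z2 = 3.7000 + 7.8000i
|z1+z2| = sqrt(74.53) = 8.6331
|z1|+|z2| = 5.8592 + 6.9080 = 12.7672

|z1+z2| = 8.6331 ≤ |z1|+|z2| = 12.7672 (verified)


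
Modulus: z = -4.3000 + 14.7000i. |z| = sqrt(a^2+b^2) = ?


|z| = sqrt((-4.3)^2 + 14.7^2) = sqrt(18.49 + 216.09) = sqrt(234.58) = 15.3160

|z| = 15.3160


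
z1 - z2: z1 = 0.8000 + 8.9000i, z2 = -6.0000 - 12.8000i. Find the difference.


Real: 0.8 + 6 = 6.8
Imag: 8.9 + 12.8 = 21.7

6.8000 + 21.7000i


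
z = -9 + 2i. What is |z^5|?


|z| = sqrt(81+4) = sqrt(85) = 9.2195
|z^5| = |z|^5 = (sqrt(85))^5 = 85^2 * sqrt(85) = 7225*sqrt(85)

|z^5| = 7225*sqrt(85) ≈ 66611.2087


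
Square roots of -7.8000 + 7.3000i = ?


|z| = sqrt(60.84+53.29) = 10.6832
sqrt((|z|+a)/2) = sqrt((10.6832+(-7.8))/2) = sqrt(1.4416) = 1.2007
sqrt((|z|-a)/2) = sqrt((10.6832-(-7.8))/2) = sqrt(9.2416) = 3.0400

±(1.2007 + 3.0400i) i.e. 1.2007 + 3.0400i and -1.2007 - 3.0400i


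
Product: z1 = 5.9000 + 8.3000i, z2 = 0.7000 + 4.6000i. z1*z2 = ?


Real = 5.9*0.7 - 8.3*4.6 = 4.13 - 38.18 = -34.05
Imag = 5.9*4.6 + 0.7*8.3 = 27.14 + 5.81 = 32.95

-34.0500 + 32.9500i


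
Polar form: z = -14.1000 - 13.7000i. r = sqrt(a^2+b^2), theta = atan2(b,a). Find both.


r = sqrt(198.81+187.69) = sqrt(386.5) = 19.6596
theta = atan2(-13.7, -14.1) = -135.8243 degrees

r = 19.6596, theta = -135.8243 degrees


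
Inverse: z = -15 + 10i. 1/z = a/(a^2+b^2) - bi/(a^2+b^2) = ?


|z|^2 = 225+100 = 325
1/z = (-15 - 10i)/325

1/z = -0.0462 - 0.0308i


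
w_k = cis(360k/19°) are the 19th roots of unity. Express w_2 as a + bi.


Angle = 360*2/19 = 37.8947°
a = cos(37.8947°) = 0.7891
b = sin(37.8947°) = 0.6142

0.7891 + 0.6142i


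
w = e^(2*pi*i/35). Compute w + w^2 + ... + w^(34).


With w = e^(2*pi*i/35), all 35 of the 35th roots of unity w^0 = 1, w, ..., w^(34) sum to 0: 1 + w + ... + w^(34) = (1 - w^35)/(1 - w) = 0 since w^35 = 1, w ≠ 1.
Removing the root 1: w + w^2 + ... + w^(34) = 0 - 1 = -1

Sum = -1


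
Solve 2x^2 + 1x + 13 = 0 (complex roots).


disc = 1^2 - 4*2*13 = 1 - 104 = -103
sqrt(|disc|) = sqrt(103) = 10.1489
Real part = -1/(2*2) = -0.2500
Imag part = 10.1489/(2*2) = 2.5372

-0.2500 ± 2.5372i


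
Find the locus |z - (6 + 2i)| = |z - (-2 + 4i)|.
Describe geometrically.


Equal distances means the locus is the perpendicular bisector of z1 and z2.
Midpoint = ((6+(-2))/2, (2+4)/2) = (2.0000, 3.0000)

Perpendicular bisector through (2.0000, 3.0000)


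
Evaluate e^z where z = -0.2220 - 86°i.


e^-0.2220 = 0.8009
cos(-86°) = 0.0698
sin(-86°) = -0.9976
Real = 0.8009*0.0698 = 0.0559
Imag = 0.8009*(-0.9976) = -0.7990

0.0559 - 0.7990i


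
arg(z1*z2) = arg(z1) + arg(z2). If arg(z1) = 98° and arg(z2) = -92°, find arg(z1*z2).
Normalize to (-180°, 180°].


arg(z1*z2) = 98° - 92° = 6°
Normalized to (-180°, 180°]: 6°

6°


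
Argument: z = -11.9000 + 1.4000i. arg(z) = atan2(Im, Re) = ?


Re = -11.9, Im = 1.4
arg = atan2(1.4, -11.9) = 173.2902 degrees

arg(z) = 173.2902 degrees


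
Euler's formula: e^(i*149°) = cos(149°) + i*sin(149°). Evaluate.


cos(149°) = -0.8572
sin(149°) = 0.5150

e^(i*149°) = -0.8572 + 0.5150i


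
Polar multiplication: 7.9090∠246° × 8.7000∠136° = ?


r = 7.9090 * 8.7000 = 68.8083
theta = 246° + 136° = 382° = 22° (mod 360)

68.8083 cis(22°)


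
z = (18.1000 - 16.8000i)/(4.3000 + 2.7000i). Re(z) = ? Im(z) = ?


Multiply by conjugate: (18.1000 - 16.8000i)(4.3000 - 2.7000i) / (4.3^2 + 2.7^2)
Numerator real = 18.1*4.3 - (16.8)*2.7 = 32.47
Numerator imag = -16.8*4.3 - 18.1*2.7 = -121.11
Denominator = 25.78
Re(z) = 32.47/25.78 = 1.2595
Im(z) = -121.11/25.78 = -4.6978

Re(z) = 1.2595, Im(z) = -4.6978


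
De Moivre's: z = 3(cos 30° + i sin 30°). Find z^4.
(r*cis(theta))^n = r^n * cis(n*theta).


r^4 = 3^4 = 81
n*theta = 4*30° = 120° = 120° (mod 360)
a = 81*cos(120°) = -40.5000
b = 81*sin(120°) = 70.1481

81 cis(120°) = -40.5000 + 70.1481i


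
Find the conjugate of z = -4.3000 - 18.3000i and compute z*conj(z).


z_bar = -4.3000 + 18.3000i
z*z_bar = (-4.3)^2 + (-18.3)^2 = 18.49 + 334.89 = 353.38

z_bar = -4.3000 + 18.3000i, z*z_bar = 353.38


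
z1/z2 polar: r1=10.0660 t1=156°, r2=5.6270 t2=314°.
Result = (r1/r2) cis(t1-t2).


r = 10.0660 / 5.6270 = 1.7889
theta = 156° - 314° = -158° = 202° (mod 360)

1.7889 cis(202°)


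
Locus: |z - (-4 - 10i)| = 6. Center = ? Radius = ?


|z - z0| = r is a circle with center z0 and radius r.
Center = (-4, -10), radius = 6

Circle with center (-4, -10) and radius 6


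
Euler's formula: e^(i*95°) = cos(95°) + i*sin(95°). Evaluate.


cos(95°) = -0.0872
sin(95°) = 0.9962

e^(i*95°) = -0.0872 + 0.9962i


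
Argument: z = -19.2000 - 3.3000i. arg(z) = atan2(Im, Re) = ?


Re = -19.2, Im = -3.3
arg = atan2(-3.3, -19.2) = -170.2476 degrees

arg(z) = -170.2476 degrees


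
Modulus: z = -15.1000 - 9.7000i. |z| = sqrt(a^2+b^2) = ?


|z| = sqrt((-15.1)^2 + (-9.7)^2) = sqrt(228.01 + 94.09) = sqrt(322.1) = 17.9471

|z| = 17.9471


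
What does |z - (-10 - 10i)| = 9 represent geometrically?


|z - z0| = r is a circle with center z0 and radius r.
Center = (-10, -10), radius = 9

Circle with center (-10, -10) and radius 9


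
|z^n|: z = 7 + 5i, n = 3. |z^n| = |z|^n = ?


|z| = sqrt(49+25) = sqrt(74) = 8.6023
|z^3| = |z|^3 = (sqrt(74))^3 = 74*sqrt(74)

|z^3| = 74*sqrt(74) ≈ 636.5721


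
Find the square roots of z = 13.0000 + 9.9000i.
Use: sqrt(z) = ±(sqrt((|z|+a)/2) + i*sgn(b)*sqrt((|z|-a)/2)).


|z| = sqrt(169+98.01) = 16.3404
sqrt((|z|+a)/2) = sqrt((16.3404+13)/2) = sqrt(14.6702) = 3.8302
sqrt((|z|-a)/2) = sqrt((16.3404-13)/2) = sqrt(1.6702) = 1.2924

±(3.8302 + 1.2924i) i.e. 3.8302 + 1.2924i and -3.8302 - 1.2924i


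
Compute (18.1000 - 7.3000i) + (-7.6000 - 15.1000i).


Real: 18.1 - 7.6 = 10.5
Imag: -7.3 - 15.1 = -22.4

10.5000 - 22.4000i


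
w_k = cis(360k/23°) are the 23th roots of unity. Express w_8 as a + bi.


Angle = 360*8/23 = 125.2174°
a = cos(125.2174°) = -0.5767
b = sin(125.2174°) = 0.8170

-0.5767 + 0.8170i


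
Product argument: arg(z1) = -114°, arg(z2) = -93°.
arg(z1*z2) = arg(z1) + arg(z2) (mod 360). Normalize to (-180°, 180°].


arg(z1*z2) = -114° - 93° = -207°
Normalized to (-180°, 180°]: 153°

153°


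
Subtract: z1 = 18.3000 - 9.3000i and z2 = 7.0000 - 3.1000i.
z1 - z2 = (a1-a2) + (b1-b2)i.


Real: 18.3 - 7 = 11.3
Imag: -9.3 + 3.1 = -6.2

11.3000 - 6.2000i


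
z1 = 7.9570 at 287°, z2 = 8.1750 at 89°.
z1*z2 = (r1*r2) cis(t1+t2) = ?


r = 7.9570 * 8.1750 = 65.0485
theta = 287° + 89° = 376° = 16° (mod 360)

65.0485 cis(16°)


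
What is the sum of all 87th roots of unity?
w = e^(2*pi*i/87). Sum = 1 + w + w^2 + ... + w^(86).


The sum of all 87th roots of unity is 0.
Geometric series: (1 - w^87)/(1 - w) = (1-1)/(1-w) = 0 since w^87 = 1, w ≠ 1.
Alternatively: coefficient of z^86 in z^87 - 1 is 0.

0


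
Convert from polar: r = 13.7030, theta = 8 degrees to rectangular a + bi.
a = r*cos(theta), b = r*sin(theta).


a = 13.7030*cos(8°) = 13.7030*0.990268 = 13.5696
b = 13.7030*sin(8°) = 13.7030*0.139173 = 1.9071

13.5696 + 1.9071i


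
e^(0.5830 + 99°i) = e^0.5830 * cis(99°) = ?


e^0.5830 = 1.7914
cos(99°) = -0.1564
sin(99°) = 0.98769
Real = 1.7914*(-0.1564) = -0.2802
Imag = 1.7914*0.98769 = 1.7693

-0.2802 + 1.7693i


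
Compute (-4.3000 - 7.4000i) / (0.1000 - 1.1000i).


Conjugate of z2 = 0.1000 + 1.1000i
Numerator: (-4.3000 - 7.4000i)(0.1000 + 1.1000i) = 7.7100 - 5.4700i
Denominator: 0.1^2 + (-1.1)^2 = 1.22
Result = (7.7100 - 5.4700i)/1.22

6.3197 - 4.4836i


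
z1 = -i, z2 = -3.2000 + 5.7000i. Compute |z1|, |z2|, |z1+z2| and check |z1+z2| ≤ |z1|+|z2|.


|z1| = sqrt(0^2 + (-1)^2) = sqrt(1) = 1.0000
|z2| = sqrt((-3.2)^2 + 5.7^2) = sqrt(42.73) = 6.5368
z1+z2 = -3.2000 + 4.7000i
|z1+z2| = sqrt(32.33) = 5.6859
|z1|+|z2| = 1.0000 + 6.5368 = 7.5368

|z1+z2| = 5.6859 ≤ |z1|+|z2| = 7.5368 (verified)


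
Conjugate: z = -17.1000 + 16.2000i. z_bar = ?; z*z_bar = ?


z_bar = -17.1000 - 16.2000i
z*z_bar = (-17.1)^2 + 16.2^2 = 292.41 + 262.44 = 554.85

z_bar = -17.1000 - 16.2000i, z*z_bar = 554.85


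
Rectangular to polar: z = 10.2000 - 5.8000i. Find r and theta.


r = sqrt(104.04+33.64) = sqrt(137.68) = 11.7337
theta = atan2(-5.8, 10.2) = -29.6237 degrees

r = 11.7337, theta = -29.6237 degrees


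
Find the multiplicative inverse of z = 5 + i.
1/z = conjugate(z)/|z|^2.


|z|^2 = 25+1 = 26
1/z = (5 - 1i)/26

1/z = 0.1923 - 0.0385i


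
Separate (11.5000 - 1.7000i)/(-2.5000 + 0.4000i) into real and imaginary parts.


Multiply by conjugate: (11.5000 - 1.7000i)(-2.5000 - 0.4000i) / ((-2.5)^2 + 0.4^2)
Numerator real = 11.5*(-2.5) - (1.7)*0.4 = -29.43
Numerator imag = -1.7*(-2.5) - 11.5*0.4 = -0.35
Denominator = 6.41
Re(z) = -29.43/6.41 = -4.5913
Im(z) = -0.35/6.41 = -0.0546

Re(z) = -4.5913, Im(z) = -0.0546


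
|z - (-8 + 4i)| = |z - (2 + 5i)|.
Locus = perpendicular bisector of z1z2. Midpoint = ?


Equal distances means the locus is the perpendicular bisector of z1 and z2.
Midpoint = ((-8+2)/2, (4+5)/2) = (-3.0000, 4.5000)

Perpendicular bisector through (-3.0000, 4.5000)


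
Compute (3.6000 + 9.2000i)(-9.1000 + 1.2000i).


Real = 3.6*(-9.1) - 9.2*1.2 = -32.76 - 11.04 = -43.8
Imag = 3.6*1.2 - (9.1)*9.2 = 4.32 - (83.72) = -79.4

-43.8000 - 79.4000i


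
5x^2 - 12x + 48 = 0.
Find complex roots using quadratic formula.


disc = (-12)^2 - 4*5*48 = 144 - 960 = -816
sqrt(|disc|) = sqrt(816) = 28.5657
Real part = 12/(2*5) = 1.2000
Imag part = 28.5657/(2*5) = 2.8566

1.2000 ± 2.8566i


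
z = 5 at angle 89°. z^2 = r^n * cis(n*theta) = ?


r^2 = 5^2 = 25
n*theta = 2*89° = 178° = 178° (mod 360)
a = 25*cos(178°) = -24.9848
b = 25*sin(178°) = 0.8725

25 cis(178°) = -24.9848 + 0.8725i


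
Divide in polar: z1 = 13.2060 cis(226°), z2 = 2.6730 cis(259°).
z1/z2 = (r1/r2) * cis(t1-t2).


r = 13.2060 / 2.6730 = 4.9405
theta = 226° - 259° = -33° = 327° (mod 360)

4.9405 cis(327°)


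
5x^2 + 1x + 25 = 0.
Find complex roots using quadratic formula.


disc = 1^2 - 4*5*25 = 1 - 500 = -499
sqrt(|disc|) = sqrt(499) = 22.3383
Real part = -1/(2*5) = -0.1000
Imag part = 22.3383/(2*5) = 2.2338

-0.1000 ± 2.2338i


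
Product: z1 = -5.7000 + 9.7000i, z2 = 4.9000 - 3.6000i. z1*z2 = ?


Real = -5.7*4.9 - 9.7*(-3.6) = -27.93 - (-34.92) = 6.99
Imag = -5.7*(-3.6) + 4.9*9.7 = 20.52 + 47.53 = 68.05

6.9900 + 68.0500i


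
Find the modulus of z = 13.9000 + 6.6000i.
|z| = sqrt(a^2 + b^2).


|z| = sqrt(13.9^2 + 6.6^2) = sqrt(193.21 + 43.56) = sqrt(236.77) = 15.3873

|z| = 15.3873


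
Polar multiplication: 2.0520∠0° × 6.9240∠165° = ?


r = 2.0520 * 6.9240 = 14.2080
theta = 0° + 165° = 165° = 165° (mod 360)

14.2080 cis(165°)


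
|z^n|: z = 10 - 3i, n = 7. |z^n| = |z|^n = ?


|z| = sqrt(100+9) = sqrt(109) = 10.4403
|z^7| = |z|^7 = (sqrt(109))^7 = 109^3 * sqrt(109) = 1295029*sqrt(109)

|z^7| = 1295029*sqrt(109) ≈ 13520499.6979


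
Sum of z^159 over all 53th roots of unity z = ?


The roots are w_k = w^k with w = e^(2*pi*i/53), and (w^k)^159 = (w^159)^k.
So S = 1 + u + u^2 + ... + u^(52) with u = w^159.
159 = 3*53 + 0, so 159 is a multiple of 53 and u = (w^53)^3 = 1.
Every one of the 53 terms equals 1: S = 53

S = 53


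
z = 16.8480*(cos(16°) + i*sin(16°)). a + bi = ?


a = 16.8480*cos(16°) = 16.8480*0.96126 = 16.1953
b = 16.8480*sin(16°) = 16.8480*0.275637 = 4.6439

16.1953 + 4.6439i


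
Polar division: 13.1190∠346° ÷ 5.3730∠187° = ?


r = 13.1190 / 5.3730 = 2.4417
theta = 346° - 187° = 159° = 159° (mod 360)

2.4417 cis(159°)


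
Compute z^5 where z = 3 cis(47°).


r^5 = 3^5 = 243
n*theta = 5*47° = 235° = 235° (mod 360)
a = 243*cos(235°) = -139.3791
b = 243*sin(235°) = -199.0539

243 cis(235°) = -139.3791 - 199.0539i


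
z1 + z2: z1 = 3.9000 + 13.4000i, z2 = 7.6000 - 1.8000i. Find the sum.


Real: 3.9 + 7.6 = 11.5
Imag: 13.4 - 1.8 = 11.6

11.5000 + 11.6000i


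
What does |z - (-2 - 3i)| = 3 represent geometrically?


|z - z0| = r is a circle with center z0 and radius r.
Center = (-2, -3), radius = 3

Circle with center (-2, -3) and radius 3


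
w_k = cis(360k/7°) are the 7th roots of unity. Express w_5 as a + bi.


Angle = 360*5/7 = 257.1429°
a = cos(257.1429°) = -0.2225
b = sin(257.1429°) = -0.9749

-0.2225 - 0.9749i


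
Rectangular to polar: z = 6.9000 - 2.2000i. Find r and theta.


r = sqrt(47.61+4.84) = sqrt(52.45) = 7.2422
theta = atan2(-2.2, 6.9) = -17.6844 degrees

r = 7.2422, theta = -17.6844 degrees


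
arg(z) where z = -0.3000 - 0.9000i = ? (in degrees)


Re = -0.3, Im = -0.9
arg = atan2(-0.9, -0.3) = -108.4349 degrees

arg(z) = -108.4349 degrees


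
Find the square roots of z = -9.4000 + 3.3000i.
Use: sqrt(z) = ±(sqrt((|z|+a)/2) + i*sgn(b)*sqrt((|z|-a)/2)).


|z| = sqrt(88.36+10.89) = 9.9624
sqrt((|z|+a)/2) = sqrt((9.9624+(-9.4))/2) = sqrt(0.2812) = 0.5303
sqrt((|z|-a)/2) = sqrt((9.9624-(-9.4))/2) = sqrt(9.6812) = 3.1115

±(0.5303 + 3.1115i) i.e. 0.5303 + 3.1115i and -0.5303 - 3.1115i


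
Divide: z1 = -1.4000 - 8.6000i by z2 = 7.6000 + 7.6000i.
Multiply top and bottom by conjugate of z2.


Conjugate of z2 = 7.6000 - 7.6000i
Numerator: (-1.4000 - 8.6000i)(7.6000 - 7.6000i) = -76.0000 - 54.7200i
Denominator: 7.6^2 + 7.6^2 = 115.52
Result = (-76.0000 - 54.7200i)/115.52

-0.6579 - 0.4737i


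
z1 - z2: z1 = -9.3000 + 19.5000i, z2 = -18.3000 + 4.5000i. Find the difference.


Real: -9.3 + 18.3 = 9
Imag: 19.5 - 4.5 = 15

9.0000 + 15.0000i


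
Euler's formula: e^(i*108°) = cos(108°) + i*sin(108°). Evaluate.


cos(108°) = -0.3090
sin(108°) = 0.9511

e^(i*108°) = -0.3090 + 0.9511i


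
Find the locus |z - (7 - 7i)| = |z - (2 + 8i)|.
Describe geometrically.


Equal distances means the locus is the perpendicular bisector of z1 and z2.
Midpoint = ((7+2)/2, (-7+8)/2) = (4.5000, 0.5000)

Perpendicular bisector through (4.5000, 0.5000)


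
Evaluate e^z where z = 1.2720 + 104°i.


e^1.2720 = 3.5680
cos(104°) = -0.24192
sin(104°) = 0.9703
Real = 3.5680*(-0.24192) = -0.8632
Imag = 3.5680*0.9703 = 3.4620

-0.8632 + 3.4620i


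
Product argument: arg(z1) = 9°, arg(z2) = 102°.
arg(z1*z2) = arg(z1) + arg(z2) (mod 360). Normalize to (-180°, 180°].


arg(z1*z2) = 9° + 102° = 111°
Normalized to (-180°, 180°]: 111°

111°


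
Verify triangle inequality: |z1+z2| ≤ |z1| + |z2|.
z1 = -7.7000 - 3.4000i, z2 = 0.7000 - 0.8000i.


|z1| = sqrt((-7.7)^2 + (-3.4)^2) = sqrt(70.85) = 8.4172
|z2| = sqrt(0.7^2 + (-0.8)^2) = sqrt(1.13) = 1.0630
z1+z2 = -7.0000 - 4.2000i
|z1+z2| = sqrt(66.64) = 8.1633
|z1|+|z2| = 8.4172 + 1.0630 = 9.4802

|z1+z2| = 8.1633 ≤ |z1|+|z2| = 9.4802 (verified)


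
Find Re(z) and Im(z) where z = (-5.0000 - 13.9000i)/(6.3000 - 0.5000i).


Multiply by conjugate: (-5.0000 - 13.9000i)(6.3000 + 0.5000i) / (6.3^2 + (-0.5)^2)
Numerator real = -5*6.3 - (13.9)*(-0.5) = -24.55
Numerator imag = -13.9*6.3 - (-5)*(-0.5) = -90.07
Denominator = 39.94
Re(z) = -24.55/39.94 = -0.6147
Im(z) = -90.07/39.94 = -2.2551

Re(z) = -0.6147, Im(z) = -2.2551
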